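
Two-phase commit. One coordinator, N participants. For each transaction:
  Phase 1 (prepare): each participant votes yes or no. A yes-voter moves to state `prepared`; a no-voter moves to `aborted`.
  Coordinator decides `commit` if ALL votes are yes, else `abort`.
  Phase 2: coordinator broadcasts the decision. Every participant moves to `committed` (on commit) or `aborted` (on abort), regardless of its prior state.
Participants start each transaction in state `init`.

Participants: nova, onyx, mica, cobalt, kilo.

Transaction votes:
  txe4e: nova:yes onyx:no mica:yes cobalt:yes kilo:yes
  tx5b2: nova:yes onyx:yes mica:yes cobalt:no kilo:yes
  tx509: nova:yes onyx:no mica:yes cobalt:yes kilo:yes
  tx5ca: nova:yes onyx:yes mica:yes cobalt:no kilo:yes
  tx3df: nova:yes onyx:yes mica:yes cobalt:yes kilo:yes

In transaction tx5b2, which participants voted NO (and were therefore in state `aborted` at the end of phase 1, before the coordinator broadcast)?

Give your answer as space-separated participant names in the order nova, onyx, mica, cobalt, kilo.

Txn tx5b2 phase 1: nova yes -> prepared; onyx yes -> prepared; mica yes -> prepared; cobalt no -> aborted; kilo yes -> prepared

Answer: cobalt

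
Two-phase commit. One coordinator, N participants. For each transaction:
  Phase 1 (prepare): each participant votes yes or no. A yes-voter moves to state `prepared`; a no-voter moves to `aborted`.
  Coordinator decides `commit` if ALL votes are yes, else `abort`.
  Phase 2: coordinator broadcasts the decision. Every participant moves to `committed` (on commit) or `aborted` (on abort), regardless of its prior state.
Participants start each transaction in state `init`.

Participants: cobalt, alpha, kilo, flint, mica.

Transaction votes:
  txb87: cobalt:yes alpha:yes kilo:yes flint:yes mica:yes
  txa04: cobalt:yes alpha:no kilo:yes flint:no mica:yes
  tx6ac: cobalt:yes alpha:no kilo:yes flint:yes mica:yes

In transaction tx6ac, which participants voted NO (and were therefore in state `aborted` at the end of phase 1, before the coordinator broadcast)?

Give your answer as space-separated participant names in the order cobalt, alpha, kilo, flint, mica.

Answer: alpha

Derivation:
Txn tx6ac phase 1: cobalt yes -> prepared; alpha no -> aborted; kilo yes -> prepared; flint yes -> prepared; mica yes -> prepared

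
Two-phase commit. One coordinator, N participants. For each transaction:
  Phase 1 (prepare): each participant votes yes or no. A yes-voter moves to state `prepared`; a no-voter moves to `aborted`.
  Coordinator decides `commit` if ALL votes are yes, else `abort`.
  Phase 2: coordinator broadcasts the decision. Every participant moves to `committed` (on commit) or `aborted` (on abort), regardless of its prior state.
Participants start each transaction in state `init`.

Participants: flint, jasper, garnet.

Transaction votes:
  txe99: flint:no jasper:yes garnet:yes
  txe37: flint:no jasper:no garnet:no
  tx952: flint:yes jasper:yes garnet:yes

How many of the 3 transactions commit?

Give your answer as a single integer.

txe99: no from flint -> abort (commits=0)
txe37: no from flint, jasper, garnet -> abort (commits=0)
tx952: all yes -> commit (commits=1)

Answer: 1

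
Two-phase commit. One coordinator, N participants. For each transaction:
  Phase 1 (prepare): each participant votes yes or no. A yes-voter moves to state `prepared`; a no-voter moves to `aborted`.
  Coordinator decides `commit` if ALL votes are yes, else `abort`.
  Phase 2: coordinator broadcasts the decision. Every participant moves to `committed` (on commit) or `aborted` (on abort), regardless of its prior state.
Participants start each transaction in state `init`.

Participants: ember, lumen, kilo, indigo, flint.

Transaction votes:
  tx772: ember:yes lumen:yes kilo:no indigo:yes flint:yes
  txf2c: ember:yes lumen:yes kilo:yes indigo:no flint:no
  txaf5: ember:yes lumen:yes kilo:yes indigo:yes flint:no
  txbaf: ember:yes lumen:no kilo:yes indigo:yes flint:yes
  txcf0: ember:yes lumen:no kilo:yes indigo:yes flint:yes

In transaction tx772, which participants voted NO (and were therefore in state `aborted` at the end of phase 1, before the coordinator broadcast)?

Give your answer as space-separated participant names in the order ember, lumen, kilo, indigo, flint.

Txn tx772 phase 1: ember yes -> prepared; lumen yes -> prepared; kilo no -> aborted; indigo yes -> prepared; flint yes -> prepared

Answer: kilo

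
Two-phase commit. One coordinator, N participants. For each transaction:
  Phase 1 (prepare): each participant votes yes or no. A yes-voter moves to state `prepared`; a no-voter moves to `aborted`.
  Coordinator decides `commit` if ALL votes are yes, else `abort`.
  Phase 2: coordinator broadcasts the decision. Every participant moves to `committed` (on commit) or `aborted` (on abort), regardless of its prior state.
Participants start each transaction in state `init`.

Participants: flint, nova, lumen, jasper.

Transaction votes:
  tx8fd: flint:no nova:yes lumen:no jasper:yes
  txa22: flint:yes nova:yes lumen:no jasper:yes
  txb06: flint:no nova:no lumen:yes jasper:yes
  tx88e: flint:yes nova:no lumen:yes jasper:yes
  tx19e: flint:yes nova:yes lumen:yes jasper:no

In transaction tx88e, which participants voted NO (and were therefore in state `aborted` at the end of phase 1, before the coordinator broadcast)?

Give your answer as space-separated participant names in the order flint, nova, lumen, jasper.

Txn tx88e phase 1: flint yes -> prepared; nova no -> aborted; lumen yes -> prepared; jasper yes -> prepared

Answer: nova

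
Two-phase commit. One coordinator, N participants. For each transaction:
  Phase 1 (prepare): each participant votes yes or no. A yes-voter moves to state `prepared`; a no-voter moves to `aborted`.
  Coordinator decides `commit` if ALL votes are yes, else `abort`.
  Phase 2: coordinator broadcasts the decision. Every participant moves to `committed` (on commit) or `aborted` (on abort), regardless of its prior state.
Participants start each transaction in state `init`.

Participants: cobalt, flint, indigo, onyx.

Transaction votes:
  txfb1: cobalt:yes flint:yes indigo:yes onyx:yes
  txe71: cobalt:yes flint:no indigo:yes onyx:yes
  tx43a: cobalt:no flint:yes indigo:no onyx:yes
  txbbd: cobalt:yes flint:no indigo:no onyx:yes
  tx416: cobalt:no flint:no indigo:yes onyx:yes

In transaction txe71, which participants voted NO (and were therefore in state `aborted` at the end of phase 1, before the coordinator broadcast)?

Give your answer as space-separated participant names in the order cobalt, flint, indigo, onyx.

Answer: flint

Derivation:
Txn txe71 phase 1: cobalt yes -> prepared; flint no -> aborted; indigo yes -> prepared; onyx yes -> prepared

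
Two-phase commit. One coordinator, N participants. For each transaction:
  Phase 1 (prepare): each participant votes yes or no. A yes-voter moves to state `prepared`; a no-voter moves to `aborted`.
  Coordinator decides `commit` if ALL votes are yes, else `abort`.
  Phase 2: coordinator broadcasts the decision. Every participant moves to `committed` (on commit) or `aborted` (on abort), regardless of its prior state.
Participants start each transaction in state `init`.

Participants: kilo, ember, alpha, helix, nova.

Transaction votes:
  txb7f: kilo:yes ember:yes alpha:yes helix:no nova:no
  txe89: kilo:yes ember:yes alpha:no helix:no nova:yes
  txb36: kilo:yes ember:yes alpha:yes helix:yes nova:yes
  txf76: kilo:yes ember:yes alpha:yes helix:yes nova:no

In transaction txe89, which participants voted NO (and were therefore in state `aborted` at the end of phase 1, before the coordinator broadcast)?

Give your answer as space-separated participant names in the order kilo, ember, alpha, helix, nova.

Answer: alpha helix

Derivation:
Txn txe89 phase 1: kilo yes -> prepared; ember yes -> prepared; alpha no -> aborted; helix no -> aborted; nova yes -> prepared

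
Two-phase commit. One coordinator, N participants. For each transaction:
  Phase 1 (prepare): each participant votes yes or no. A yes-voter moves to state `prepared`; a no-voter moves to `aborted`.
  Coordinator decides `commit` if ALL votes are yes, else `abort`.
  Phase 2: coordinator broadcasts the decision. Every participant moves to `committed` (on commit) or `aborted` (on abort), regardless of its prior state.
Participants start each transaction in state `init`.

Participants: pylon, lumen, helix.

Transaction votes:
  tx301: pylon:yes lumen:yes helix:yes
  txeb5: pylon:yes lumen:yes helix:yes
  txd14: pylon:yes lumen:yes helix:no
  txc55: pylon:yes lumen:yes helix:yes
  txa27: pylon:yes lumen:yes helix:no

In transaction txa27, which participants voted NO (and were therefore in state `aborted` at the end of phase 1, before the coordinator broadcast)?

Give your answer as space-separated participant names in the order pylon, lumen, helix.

Txn txa27 phase 1: pylon yes -> prepared; lumen yes -> prepared; helix no -> aborted

Answer: helix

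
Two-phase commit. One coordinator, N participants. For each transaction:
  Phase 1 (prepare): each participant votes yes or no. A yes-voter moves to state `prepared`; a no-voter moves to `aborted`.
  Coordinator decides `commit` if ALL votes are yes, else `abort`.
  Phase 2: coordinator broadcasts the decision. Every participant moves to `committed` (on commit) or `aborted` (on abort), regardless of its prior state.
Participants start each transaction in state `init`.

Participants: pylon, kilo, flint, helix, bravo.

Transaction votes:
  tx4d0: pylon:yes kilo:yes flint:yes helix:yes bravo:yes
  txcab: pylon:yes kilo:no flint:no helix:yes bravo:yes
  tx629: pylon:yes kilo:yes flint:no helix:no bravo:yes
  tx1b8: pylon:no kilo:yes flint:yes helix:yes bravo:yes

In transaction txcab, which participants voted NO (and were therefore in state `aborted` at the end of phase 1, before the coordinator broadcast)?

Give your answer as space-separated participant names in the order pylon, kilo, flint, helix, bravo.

Answer: kilo flint

Derivation:
Txn txcab phase 1: pylon yes -> prepared; kilo no -> aborted; flint no -> aborted; helix yes -> prepared; bravo yes -> prepared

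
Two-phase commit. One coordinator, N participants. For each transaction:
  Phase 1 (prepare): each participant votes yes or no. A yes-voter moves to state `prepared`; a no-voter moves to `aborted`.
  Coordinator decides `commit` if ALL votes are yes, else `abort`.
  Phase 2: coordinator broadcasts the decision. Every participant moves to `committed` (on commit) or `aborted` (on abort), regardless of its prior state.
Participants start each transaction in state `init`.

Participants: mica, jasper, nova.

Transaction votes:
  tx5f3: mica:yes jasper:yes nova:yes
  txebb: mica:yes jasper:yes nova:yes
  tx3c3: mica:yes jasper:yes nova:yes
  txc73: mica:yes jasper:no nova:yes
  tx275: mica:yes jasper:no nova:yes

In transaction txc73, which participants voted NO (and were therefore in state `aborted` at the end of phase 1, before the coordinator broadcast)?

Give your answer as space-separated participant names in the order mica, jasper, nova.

Answer: jasper

Derivation:
Txn txc73 phase 1: mica yes -> prepared; jasper no -> aborted; nova yes -> prepared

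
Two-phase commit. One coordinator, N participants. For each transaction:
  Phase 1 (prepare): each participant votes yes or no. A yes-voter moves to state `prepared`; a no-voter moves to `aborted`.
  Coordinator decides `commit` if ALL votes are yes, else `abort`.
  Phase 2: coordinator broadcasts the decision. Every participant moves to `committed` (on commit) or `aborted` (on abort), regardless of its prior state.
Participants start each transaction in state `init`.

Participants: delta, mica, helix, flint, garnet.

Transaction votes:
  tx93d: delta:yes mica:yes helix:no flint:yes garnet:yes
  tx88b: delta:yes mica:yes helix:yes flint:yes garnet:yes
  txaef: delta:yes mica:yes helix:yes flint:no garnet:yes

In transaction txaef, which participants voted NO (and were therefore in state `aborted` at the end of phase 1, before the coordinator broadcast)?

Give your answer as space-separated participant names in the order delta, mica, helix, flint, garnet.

Answer: flint

Derivation:
Txn txaef phase 1: delta yes -> prepared; mica yes -> prepared; helix yes -> prepared; flint no -> aborted; garnet yes -> prepared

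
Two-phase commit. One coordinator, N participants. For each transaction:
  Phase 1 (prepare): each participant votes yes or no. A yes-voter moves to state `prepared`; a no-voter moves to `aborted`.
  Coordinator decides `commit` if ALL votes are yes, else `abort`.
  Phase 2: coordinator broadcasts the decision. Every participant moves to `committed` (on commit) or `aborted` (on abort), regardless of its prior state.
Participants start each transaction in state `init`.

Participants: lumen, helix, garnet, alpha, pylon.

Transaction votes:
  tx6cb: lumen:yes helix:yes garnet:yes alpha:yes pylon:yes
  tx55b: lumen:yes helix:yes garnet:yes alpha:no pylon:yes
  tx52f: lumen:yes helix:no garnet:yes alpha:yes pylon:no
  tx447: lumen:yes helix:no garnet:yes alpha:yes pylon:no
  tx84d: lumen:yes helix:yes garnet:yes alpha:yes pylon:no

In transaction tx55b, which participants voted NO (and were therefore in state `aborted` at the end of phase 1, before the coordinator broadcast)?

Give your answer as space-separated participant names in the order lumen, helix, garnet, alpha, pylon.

Txn tx55b phase 1: lumen yes -> prepared; helix yes -> prepared; garnet yes -> prepared; alpha no -> aborted; pylon yes -> prepared

Answer: alpha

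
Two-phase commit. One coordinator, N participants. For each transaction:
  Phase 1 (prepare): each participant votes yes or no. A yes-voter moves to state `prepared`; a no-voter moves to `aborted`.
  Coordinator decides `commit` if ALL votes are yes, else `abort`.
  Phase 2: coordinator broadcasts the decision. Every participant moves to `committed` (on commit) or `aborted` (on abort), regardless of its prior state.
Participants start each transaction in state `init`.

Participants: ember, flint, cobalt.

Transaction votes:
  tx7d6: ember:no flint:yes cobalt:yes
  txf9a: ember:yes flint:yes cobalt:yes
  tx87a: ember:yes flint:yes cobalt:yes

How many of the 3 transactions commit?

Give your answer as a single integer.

Answer: 2

Derivation:
tx7d6: no from ember -> abort (commits=0)
txf9a: all yes -> commit (commits=1)
tx87a: all yes -> commit (commits=2)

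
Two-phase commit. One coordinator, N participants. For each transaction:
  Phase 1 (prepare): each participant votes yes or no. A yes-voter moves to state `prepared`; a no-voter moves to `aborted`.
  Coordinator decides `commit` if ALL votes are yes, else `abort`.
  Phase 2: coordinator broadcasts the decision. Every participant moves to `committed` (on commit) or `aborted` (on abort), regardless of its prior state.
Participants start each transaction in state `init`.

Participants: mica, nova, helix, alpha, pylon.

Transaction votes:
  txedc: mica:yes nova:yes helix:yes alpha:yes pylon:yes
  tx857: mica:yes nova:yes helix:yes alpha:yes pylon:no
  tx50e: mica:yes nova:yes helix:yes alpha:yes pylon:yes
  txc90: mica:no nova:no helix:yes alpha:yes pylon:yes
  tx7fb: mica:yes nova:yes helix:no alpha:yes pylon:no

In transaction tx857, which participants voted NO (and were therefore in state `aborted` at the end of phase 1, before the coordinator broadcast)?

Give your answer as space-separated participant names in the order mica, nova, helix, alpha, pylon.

Txn tx857 phase 1: mica yes -> prepared; nova yes -> prepared; helix yes -> prepared; alpha yes -> prepared; pylon no -> aborted

Answer: pylon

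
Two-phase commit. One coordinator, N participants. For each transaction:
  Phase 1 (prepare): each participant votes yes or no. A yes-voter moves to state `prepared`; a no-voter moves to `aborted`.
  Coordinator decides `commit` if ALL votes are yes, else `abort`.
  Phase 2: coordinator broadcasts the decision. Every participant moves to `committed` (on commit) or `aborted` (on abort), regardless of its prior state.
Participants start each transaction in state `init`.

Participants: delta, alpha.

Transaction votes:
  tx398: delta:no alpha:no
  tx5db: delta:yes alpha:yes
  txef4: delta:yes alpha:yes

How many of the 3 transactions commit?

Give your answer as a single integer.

Answer: 2

Derivation:
tx398: no from delta, alpha -> abort (commits=0)
tx5db: all yes -> commit (commits=1)
txef4: all yes -> commit (commits=2)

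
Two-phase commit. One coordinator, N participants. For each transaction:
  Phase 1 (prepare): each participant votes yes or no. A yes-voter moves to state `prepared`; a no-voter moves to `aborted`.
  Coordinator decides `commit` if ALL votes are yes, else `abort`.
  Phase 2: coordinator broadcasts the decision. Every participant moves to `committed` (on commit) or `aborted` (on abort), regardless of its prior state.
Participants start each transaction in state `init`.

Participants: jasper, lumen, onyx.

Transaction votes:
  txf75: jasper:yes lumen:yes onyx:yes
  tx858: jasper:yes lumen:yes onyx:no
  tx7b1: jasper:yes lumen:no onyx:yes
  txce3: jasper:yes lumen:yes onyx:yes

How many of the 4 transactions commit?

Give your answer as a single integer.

txf75: all yes -> commit (commits=1)
tx858: no from onyx -> abort (commits=1)
tx7b1: no from lumen -> abort (commits=1)
txce3: all yes -> commit (commits=2)

Answer: 2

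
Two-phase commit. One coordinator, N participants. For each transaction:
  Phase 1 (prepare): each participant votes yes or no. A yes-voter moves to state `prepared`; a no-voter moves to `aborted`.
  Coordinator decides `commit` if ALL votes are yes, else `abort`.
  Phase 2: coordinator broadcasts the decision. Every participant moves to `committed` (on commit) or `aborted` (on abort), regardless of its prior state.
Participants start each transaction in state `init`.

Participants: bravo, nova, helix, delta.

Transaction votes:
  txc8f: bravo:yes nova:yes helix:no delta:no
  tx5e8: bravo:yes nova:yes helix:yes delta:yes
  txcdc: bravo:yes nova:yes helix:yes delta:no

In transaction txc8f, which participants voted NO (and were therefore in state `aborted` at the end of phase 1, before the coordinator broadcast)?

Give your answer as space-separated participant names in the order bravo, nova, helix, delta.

Answer: helix delta

Derivation:
Txn txc8f phase 1: bravo yes -> prepared; nova yes -> prepared; helix no -> aborted; delta no -> aborted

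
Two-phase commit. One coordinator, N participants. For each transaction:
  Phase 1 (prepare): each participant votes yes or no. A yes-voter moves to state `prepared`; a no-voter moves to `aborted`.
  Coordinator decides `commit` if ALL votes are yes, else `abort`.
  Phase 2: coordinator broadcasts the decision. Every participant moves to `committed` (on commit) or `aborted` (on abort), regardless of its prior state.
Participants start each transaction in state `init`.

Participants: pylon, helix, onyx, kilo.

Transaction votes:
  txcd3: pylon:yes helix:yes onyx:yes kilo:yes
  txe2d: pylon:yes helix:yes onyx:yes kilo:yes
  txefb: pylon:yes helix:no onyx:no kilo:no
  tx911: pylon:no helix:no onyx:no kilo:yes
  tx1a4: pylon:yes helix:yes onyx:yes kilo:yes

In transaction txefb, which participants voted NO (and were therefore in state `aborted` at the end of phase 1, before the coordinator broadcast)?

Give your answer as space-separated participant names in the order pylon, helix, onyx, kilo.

Txn txefb phase 1: pylon yes -> prepared; helix no -> aborted; onyx no -> aborted; kilo no -> aborted

Answer: helix onyx kilo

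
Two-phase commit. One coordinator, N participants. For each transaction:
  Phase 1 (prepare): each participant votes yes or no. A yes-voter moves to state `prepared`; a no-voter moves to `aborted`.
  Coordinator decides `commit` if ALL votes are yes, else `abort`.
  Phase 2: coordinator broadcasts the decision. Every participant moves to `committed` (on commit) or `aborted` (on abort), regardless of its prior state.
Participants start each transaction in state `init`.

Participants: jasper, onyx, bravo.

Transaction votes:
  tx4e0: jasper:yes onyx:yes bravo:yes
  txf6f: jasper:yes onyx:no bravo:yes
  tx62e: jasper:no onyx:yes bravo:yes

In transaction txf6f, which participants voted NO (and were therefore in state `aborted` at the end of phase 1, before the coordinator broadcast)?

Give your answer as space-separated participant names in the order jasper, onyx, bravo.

Answer: onyx

Derivation:
Txn txf6f phase 1: jasper yes -> prepared; onyx no -> aborted; bravo yes -> prepared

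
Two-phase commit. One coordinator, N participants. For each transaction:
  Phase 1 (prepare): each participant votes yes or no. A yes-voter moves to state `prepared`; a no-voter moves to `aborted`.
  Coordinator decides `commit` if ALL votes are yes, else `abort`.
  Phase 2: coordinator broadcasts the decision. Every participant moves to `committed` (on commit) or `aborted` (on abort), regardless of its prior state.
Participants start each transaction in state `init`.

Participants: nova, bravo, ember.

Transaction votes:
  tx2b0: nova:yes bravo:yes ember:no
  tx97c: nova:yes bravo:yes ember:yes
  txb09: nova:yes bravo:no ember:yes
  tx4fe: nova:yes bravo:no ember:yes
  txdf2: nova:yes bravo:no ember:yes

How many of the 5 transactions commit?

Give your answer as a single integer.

Answer: 1

Derivation:
tx2b0: no from ember -> abort (commits=0)
tx97c: all yes -> commit (commits=1)
txb09: no from bravo -> abort (commits=1)
tx4fe: no from bravo -> abort (commits=1)
txdf2: no from bravo -> abort (commits=1)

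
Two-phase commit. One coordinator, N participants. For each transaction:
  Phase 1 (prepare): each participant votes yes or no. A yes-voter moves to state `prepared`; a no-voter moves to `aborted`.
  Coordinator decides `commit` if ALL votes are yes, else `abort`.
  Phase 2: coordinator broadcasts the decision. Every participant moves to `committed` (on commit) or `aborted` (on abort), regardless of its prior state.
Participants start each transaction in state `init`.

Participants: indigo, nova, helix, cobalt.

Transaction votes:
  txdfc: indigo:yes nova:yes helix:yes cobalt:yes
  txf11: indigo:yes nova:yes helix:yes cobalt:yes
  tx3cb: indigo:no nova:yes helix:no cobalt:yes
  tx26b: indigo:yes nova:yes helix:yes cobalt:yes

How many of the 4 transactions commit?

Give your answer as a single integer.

txdfc: all yes -> commit (commits=1)
txf11: all yes -> commit (commits=2)
tx3cb: no from indigo, helix -> abort (commits=2)
tx26b: all yes -> commit (commits=3)

Answer: 3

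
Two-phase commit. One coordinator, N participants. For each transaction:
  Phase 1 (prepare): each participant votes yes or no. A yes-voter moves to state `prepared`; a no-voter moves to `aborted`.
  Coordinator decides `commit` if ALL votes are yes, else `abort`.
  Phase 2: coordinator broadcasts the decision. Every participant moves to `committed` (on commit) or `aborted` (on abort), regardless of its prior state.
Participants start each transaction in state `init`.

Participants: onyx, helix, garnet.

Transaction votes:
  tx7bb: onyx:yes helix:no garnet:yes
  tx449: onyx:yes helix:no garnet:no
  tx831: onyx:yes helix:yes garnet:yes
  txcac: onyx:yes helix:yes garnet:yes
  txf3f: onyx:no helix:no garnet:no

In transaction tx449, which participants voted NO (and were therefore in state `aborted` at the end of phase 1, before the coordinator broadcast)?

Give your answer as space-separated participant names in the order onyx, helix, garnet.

Answer: helix garnet

Derivation:
Txn tx449 phase 1: onyx yes -> prepared; helix no -> aborted; garnet no -> aborted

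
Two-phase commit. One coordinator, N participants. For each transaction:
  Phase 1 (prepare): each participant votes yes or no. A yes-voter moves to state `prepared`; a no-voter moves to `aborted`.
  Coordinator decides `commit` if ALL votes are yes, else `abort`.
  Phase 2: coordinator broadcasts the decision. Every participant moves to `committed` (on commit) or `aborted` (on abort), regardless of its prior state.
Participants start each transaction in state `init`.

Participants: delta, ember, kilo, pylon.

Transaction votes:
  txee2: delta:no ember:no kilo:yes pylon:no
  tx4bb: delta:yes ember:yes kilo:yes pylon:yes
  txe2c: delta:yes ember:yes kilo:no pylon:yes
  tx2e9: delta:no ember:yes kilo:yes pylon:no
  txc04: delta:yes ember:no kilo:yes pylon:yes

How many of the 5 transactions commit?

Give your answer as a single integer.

txee2: no from delta, ember, pylon -> abort (commits=0)
tx4bb: all yes -> commit (commits=1)
txe2c: no from kilo -> abort (commits=1)
tx2e9: no from delta, pylon -> abort (commits=1)
txc04: no from ember -> abort (commits=1)

Answer: 1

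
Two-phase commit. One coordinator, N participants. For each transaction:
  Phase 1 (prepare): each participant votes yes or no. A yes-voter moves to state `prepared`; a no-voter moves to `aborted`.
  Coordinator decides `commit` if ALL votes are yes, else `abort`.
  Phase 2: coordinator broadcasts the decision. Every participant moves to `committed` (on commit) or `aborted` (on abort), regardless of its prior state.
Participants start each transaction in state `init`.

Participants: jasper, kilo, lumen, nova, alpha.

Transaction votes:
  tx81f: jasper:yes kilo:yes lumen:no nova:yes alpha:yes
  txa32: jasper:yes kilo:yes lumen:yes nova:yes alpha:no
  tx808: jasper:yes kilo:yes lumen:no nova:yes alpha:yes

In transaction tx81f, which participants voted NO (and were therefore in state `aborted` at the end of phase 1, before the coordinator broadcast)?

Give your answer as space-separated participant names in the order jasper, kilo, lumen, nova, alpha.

Answer: lumen

Derivation:
Txn tx81f phase 1: jasper yes -> prepared; kilo yes -> prepared; lumen no -> aborted; nova yes -> prepared; alpha yes -> prepared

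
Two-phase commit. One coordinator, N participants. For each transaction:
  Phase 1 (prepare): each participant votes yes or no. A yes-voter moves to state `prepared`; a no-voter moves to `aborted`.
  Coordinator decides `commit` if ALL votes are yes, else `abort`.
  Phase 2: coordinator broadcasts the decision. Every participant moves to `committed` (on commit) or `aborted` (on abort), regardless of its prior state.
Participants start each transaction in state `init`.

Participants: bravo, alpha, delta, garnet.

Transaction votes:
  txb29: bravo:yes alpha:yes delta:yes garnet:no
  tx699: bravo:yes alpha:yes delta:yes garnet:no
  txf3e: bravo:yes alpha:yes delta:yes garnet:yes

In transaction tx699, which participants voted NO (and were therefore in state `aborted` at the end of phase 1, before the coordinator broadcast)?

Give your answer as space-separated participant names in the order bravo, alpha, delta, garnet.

Txn tx699 phase 1: bravo yes -> prepared; alpha yes -> prepared; delta yes -> prepared; garnet no -> aborted

Answer: garnet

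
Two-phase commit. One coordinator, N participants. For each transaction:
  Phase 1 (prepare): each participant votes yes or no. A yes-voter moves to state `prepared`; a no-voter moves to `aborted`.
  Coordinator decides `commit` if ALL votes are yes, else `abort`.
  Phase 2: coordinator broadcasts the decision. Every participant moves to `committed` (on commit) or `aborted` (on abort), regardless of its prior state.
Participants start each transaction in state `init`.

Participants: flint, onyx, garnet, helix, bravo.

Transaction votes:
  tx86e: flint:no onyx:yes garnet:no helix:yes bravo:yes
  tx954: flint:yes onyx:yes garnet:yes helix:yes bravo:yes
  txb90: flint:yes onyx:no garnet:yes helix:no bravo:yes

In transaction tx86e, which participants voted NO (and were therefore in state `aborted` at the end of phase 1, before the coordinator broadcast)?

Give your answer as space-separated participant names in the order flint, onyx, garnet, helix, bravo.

Txn tx86e phase 1: flint no -> aborted; onyx yes -> prepared; garnet no -> aborted; helix yes -> prepared; bravo yes -> prepared

Answer: flint garnet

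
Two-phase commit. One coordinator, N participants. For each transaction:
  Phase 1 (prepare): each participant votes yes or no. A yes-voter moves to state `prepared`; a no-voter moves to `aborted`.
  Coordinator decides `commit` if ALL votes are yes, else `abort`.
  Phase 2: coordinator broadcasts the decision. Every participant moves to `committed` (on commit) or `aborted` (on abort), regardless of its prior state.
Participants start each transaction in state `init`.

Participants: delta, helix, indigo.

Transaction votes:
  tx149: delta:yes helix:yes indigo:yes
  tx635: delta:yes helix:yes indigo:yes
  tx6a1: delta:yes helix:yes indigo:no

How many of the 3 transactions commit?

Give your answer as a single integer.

Answer: 2

Derivation:
tx149: all yes -> commit (commits=1)
tx635: all yes -> commit (commits=2)
tx6a1: no from indigo -> abort (commits=2)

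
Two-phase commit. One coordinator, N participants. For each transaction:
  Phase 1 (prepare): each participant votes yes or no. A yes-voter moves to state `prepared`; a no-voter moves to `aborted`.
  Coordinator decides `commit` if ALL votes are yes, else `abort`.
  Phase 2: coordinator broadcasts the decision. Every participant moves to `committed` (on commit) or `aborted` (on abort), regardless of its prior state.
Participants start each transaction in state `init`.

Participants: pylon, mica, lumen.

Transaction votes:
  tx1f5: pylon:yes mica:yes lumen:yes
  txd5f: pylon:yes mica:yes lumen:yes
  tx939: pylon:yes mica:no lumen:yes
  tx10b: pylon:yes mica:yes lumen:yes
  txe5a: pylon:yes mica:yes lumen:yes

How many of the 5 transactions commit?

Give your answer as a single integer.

Answer: 4

Derivation:
tx1f5: all yes -> commit (commits=1)
txd5f: all yes -> commit (commits=2)
tx939: no from mica -> abort (commits=2)
tx10b: all yes -> commit (commits=3)
txe5a: all yes -> commit (commits=4)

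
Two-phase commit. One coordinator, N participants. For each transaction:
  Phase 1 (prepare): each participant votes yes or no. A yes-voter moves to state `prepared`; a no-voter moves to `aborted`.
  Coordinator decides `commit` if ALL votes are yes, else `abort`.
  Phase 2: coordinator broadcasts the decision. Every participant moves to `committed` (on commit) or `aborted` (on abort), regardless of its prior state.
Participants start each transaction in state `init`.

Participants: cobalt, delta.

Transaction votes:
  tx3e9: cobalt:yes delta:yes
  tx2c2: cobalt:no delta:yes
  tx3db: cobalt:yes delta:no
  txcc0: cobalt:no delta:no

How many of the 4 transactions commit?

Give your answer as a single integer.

tx3e9: all yes -> commit (commits=1)
tx2c2: no from cobalt -> abort (commits=1)
tx3db: no from delta -> abort (commits=1)
txcc0: no from cobalt, delta -> abort (commits=1)

Answer: 1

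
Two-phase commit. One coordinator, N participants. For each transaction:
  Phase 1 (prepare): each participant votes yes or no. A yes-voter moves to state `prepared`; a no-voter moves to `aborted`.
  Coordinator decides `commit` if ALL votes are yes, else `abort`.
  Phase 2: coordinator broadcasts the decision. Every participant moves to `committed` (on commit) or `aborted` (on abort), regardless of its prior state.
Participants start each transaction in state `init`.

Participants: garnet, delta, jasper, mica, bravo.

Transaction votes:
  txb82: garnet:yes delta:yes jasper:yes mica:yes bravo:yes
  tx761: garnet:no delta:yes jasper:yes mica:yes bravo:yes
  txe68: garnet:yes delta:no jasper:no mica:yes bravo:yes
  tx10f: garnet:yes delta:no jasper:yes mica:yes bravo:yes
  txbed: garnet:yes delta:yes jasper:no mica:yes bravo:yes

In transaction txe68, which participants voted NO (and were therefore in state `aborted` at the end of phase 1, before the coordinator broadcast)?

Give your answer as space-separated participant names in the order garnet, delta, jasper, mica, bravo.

Answer: delta jasper

Derivation:
Txn txe68 phase 1: garnet yes -> prepared; delta no -> aborted; jasper no -> aborted; mica yes -> prepared; bravo yes -> prepared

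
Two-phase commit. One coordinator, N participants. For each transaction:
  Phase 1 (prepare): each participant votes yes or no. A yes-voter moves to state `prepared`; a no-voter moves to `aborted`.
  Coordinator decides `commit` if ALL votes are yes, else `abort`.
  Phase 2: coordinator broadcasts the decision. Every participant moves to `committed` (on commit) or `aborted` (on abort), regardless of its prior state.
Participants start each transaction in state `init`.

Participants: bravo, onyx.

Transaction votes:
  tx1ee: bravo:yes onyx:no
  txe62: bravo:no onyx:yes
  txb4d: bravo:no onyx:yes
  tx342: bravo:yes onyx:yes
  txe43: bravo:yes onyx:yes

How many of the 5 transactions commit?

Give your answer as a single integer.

tx1ee: no from onyx -> abort (commits=0)
txe62: no from bravo -> abort (commits=0)
txb4d: no from bravo -> abort (commits=0)
tx342: all yes -> commit (commits=1)
txe43: all yes -> commit (commits=2)

Answer: 2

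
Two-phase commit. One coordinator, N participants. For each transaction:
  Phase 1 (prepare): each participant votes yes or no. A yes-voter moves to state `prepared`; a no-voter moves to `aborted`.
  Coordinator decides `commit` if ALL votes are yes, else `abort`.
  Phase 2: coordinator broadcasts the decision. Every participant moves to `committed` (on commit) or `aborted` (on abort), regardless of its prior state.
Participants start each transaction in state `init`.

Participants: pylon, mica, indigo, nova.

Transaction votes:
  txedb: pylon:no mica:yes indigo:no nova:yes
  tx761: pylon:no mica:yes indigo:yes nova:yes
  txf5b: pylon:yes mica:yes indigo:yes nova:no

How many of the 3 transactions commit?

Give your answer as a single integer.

Answer: 0

Derivation:
txedb: no from pylon, indigo -> abort (commits=0)
tx761: no from pylon -> abort (commits=0)
txf5b: no from nova -> abort (commits=0)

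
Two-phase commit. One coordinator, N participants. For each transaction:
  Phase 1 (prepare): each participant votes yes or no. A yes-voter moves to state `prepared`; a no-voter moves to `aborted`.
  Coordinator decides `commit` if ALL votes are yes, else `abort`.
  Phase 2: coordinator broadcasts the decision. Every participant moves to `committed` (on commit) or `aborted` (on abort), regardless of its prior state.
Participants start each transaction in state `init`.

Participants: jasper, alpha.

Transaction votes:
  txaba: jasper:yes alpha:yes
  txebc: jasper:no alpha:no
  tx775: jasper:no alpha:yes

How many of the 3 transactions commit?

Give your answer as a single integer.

Answer: 1

Derivation:
txaba: all yes -> commit (commits=1)
txebc: no from jasper, alpha -> abort (commits=1)
tx775: no from jasper -> abort (commits=1)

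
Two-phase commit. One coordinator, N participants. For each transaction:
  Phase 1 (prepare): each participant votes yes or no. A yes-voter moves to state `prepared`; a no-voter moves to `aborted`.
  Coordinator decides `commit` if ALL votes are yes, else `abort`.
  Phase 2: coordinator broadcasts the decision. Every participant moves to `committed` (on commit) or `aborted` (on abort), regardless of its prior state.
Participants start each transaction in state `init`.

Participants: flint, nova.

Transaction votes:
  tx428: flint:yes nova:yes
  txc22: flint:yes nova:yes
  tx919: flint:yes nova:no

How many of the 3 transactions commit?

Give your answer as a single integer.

tx428: all yes -> commit (commits=1)
txc22: all yes -> commit (commits=2)
tx919: no from nova -> abort (commits=2)

Answer: 2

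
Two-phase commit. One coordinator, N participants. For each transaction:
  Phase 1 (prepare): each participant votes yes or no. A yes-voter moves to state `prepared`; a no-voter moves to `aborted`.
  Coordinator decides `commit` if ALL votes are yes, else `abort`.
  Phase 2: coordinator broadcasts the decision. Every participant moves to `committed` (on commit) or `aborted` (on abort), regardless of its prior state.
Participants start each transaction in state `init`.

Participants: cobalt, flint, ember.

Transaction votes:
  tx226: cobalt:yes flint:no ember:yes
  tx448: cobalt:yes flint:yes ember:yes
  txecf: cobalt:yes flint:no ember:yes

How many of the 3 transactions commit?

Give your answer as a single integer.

tx226: no from flint -> abort (commits=0)
tx448: all yes -> commit (commits=1)
txecf: no from flint -> abort (commits=1)

Answer: 1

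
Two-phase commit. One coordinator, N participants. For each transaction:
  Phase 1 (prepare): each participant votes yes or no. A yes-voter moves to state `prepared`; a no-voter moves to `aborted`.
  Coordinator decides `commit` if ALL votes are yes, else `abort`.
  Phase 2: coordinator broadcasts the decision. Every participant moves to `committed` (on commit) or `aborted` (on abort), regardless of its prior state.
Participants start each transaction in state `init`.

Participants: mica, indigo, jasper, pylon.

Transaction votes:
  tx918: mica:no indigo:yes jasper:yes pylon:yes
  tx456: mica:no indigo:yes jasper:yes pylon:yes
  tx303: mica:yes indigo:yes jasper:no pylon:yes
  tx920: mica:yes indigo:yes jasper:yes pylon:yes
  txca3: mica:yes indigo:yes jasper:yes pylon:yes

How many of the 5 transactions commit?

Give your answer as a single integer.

tx918: no from mica -> abort (commits=0)
tx456: no from mica -> abort (commits=0)
tx303: no from jasper -> abort (commits=0)
tx920: all yes -> commit (commits=1)
txca3: all yes -> commit (commits=2)

Answer: 2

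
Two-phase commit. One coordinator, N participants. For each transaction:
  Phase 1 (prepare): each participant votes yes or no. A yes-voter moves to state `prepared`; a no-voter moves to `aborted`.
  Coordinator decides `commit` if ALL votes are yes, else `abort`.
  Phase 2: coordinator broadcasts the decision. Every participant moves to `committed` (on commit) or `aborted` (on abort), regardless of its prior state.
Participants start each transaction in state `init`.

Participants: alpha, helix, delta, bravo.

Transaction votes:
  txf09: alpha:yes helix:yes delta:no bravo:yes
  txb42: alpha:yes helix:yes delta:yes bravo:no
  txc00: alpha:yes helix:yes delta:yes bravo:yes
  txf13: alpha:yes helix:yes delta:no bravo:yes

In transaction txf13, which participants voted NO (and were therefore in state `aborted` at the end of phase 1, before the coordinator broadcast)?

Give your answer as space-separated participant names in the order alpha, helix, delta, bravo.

Txn txf13 phase 1: alpha yes -> prepared; helix yes -> prepared; delta no -> aborted; bravo yes -> prepared

Answer: delta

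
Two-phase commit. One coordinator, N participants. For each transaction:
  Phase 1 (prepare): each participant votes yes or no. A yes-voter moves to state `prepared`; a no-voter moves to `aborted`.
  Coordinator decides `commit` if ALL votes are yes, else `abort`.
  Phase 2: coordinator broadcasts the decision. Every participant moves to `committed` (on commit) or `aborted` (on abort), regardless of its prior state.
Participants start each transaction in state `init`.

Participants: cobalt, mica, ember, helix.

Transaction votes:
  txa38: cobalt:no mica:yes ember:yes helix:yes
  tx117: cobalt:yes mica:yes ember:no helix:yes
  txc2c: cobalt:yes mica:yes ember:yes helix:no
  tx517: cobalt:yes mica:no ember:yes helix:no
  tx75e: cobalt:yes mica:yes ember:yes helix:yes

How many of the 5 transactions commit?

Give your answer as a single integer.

Answer: 1

Derivation:
txa38: no from cobalt -> abort (commits=0)
tx117: no from ember -> abort (commits=0)
txc2c: no from helix -> abort (commits=0)
tx517: no from mica, helix -> abort (commits=0)
tx75e: all yes -> commit (commits=1)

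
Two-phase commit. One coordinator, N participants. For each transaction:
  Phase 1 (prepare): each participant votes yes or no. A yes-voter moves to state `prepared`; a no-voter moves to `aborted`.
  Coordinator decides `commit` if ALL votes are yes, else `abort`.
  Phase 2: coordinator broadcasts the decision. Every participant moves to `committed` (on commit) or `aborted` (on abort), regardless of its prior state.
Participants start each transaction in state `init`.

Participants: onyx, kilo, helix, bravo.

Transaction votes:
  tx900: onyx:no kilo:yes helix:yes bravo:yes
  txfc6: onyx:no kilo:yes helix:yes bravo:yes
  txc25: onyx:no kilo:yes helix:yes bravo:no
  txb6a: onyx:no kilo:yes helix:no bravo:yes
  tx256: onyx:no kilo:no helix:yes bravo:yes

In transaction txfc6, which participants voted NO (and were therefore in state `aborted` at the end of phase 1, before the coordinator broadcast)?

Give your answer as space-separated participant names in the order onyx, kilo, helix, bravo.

Answer: onyx

Derivation:
Txn txfc6 phase 1: onyx no -> aborted; kilo yes -> prepared; helix yes -> prepared; bravo yes -> prepared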